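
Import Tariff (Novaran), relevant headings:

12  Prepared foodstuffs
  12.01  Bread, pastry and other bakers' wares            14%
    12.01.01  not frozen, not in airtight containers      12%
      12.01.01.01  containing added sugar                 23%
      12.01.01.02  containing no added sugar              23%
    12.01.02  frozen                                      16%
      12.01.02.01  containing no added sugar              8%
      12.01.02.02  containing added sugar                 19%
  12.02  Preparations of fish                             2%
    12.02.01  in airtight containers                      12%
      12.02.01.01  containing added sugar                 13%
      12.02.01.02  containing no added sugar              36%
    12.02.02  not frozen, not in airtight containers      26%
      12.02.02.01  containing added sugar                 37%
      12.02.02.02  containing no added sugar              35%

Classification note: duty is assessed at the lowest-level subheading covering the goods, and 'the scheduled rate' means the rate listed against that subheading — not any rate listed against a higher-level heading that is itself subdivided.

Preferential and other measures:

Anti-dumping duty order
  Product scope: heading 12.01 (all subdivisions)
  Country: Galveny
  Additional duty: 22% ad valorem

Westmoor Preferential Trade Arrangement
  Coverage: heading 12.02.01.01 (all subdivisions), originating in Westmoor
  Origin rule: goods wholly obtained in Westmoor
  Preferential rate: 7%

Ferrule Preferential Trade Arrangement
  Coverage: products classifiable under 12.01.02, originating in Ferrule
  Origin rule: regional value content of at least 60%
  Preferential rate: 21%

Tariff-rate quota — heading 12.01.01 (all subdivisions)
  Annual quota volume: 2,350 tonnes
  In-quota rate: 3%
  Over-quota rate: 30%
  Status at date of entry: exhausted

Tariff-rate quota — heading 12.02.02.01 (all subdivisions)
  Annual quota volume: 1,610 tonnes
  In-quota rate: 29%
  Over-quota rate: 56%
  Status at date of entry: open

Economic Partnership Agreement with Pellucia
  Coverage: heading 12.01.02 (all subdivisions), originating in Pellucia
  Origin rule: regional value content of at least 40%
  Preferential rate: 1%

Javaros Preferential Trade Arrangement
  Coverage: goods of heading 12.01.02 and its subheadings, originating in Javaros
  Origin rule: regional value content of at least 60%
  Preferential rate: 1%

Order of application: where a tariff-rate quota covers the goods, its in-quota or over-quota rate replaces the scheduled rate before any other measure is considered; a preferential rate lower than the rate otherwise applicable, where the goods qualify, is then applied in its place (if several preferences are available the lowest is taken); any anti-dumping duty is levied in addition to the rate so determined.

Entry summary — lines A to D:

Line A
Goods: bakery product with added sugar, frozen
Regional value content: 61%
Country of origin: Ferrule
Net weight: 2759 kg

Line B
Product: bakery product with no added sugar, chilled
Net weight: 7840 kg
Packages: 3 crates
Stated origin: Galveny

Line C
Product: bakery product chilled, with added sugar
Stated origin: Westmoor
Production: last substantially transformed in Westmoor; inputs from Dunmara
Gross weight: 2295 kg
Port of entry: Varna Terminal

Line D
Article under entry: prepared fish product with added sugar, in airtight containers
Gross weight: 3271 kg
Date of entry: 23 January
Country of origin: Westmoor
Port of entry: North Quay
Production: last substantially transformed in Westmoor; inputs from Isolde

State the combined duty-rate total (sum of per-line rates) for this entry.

114%

Line A: bakery product → 12.01; frozen → 12.01.02; with added sugar → 12.01.02.02. Scheduled 19%. Ferrule agreement on 12.01.02: RVC ≥ 60% → 21% available; preference 21% not lower than 19% → no reduction. → 19%.
Line B: bakery product → 12.01; chilled → 12.01.01; with no added sugar → 12.01.01.02. Scheduled 23%. quota on 12.01.01 exhausted → over-quota 30%; anti-dumping (Galveny, 12.01): +22%; total 30% + 22% = 52%. → 52%.
Line C: bakery product → 12.01; chilled → 12.01.01; with added sugar → 12.01.01.01. Scheduled 23%. quota on 12.01.01 exhausted → over-quota 30%; Westmoor agreement on 12.02.01.01: 12.01.01.01 not covered. → 30%.
Line D: prepared fish product → 12.02; in airtight containers → 12.02.01; with added sugar → 12.02.01.01. Scheduled 13%. Westmoor agreement on 12.02.01.01: not wholly obtained. → 13%.
Sum: 19% + 52% + 30% + 13% = 114%.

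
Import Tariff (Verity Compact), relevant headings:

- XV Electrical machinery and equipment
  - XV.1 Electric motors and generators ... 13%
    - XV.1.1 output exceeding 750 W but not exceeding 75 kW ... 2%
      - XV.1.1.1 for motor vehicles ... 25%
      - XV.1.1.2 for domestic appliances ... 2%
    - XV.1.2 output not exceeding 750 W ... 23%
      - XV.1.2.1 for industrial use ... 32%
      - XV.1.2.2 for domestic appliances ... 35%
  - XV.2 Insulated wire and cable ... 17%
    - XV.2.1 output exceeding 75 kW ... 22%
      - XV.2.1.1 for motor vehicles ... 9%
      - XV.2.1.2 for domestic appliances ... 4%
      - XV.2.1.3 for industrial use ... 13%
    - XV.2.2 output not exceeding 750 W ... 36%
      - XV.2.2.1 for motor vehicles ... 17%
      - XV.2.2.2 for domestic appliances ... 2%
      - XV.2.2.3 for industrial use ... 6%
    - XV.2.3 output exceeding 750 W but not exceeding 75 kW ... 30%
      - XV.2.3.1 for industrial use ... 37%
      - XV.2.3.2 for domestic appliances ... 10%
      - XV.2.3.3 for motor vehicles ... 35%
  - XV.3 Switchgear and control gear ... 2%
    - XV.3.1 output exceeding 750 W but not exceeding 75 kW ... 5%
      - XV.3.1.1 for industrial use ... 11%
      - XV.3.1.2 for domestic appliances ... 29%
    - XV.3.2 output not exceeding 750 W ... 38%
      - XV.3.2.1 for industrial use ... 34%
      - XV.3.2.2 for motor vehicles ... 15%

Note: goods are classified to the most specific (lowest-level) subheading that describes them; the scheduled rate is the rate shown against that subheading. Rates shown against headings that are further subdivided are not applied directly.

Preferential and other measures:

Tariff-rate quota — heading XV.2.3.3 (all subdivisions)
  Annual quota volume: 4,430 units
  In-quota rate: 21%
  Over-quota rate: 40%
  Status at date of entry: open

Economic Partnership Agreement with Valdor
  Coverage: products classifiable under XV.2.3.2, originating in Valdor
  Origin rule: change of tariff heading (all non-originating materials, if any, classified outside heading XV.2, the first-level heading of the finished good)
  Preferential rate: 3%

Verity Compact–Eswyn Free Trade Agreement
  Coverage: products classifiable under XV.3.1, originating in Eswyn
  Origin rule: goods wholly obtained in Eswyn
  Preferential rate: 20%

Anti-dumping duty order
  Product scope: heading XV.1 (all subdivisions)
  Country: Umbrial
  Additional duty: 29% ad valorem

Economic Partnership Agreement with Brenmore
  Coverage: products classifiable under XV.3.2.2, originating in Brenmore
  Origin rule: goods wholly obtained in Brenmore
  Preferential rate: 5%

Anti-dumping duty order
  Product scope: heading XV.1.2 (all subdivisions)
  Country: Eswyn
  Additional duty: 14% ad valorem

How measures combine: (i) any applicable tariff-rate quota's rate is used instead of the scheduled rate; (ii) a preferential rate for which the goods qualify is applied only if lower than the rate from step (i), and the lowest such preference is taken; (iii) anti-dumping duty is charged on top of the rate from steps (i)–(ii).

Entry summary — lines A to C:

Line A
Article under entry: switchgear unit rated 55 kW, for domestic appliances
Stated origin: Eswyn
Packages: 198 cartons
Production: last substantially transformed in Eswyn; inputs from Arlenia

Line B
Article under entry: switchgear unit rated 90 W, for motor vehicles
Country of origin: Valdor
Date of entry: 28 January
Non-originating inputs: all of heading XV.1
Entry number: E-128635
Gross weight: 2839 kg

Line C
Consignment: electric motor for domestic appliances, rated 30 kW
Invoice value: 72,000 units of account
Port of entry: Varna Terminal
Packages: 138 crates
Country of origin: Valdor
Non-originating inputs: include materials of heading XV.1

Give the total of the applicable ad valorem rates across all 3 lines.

Line A: switchgear unit → XV.3; rated 55 kW → XV.3.1; for domestic appliances → XV.3.1.2. Scheduled 29%. Eswyn agreement on XV.3.1: not wholly obtained. → 29%.
Line B: switchgear unit → XV.3; rated 90 W → XV.3.2; for motor vehicles → XV.3.2.2. Scheduled 15%. Valdor agreement on XV.2.3.2: XV.3.2.2 not covered. → 15%.
Line C: electric motor → XV.1; rated 30 kW → XV.1.1; for domestic appliances → XV.1.1.2. Scheduled 2%. Valdor agreement on XV.2.3.2: XV.1.1.2 not covered. → 2%.
Sum: 29% + 15% + 2% = 46%.

46%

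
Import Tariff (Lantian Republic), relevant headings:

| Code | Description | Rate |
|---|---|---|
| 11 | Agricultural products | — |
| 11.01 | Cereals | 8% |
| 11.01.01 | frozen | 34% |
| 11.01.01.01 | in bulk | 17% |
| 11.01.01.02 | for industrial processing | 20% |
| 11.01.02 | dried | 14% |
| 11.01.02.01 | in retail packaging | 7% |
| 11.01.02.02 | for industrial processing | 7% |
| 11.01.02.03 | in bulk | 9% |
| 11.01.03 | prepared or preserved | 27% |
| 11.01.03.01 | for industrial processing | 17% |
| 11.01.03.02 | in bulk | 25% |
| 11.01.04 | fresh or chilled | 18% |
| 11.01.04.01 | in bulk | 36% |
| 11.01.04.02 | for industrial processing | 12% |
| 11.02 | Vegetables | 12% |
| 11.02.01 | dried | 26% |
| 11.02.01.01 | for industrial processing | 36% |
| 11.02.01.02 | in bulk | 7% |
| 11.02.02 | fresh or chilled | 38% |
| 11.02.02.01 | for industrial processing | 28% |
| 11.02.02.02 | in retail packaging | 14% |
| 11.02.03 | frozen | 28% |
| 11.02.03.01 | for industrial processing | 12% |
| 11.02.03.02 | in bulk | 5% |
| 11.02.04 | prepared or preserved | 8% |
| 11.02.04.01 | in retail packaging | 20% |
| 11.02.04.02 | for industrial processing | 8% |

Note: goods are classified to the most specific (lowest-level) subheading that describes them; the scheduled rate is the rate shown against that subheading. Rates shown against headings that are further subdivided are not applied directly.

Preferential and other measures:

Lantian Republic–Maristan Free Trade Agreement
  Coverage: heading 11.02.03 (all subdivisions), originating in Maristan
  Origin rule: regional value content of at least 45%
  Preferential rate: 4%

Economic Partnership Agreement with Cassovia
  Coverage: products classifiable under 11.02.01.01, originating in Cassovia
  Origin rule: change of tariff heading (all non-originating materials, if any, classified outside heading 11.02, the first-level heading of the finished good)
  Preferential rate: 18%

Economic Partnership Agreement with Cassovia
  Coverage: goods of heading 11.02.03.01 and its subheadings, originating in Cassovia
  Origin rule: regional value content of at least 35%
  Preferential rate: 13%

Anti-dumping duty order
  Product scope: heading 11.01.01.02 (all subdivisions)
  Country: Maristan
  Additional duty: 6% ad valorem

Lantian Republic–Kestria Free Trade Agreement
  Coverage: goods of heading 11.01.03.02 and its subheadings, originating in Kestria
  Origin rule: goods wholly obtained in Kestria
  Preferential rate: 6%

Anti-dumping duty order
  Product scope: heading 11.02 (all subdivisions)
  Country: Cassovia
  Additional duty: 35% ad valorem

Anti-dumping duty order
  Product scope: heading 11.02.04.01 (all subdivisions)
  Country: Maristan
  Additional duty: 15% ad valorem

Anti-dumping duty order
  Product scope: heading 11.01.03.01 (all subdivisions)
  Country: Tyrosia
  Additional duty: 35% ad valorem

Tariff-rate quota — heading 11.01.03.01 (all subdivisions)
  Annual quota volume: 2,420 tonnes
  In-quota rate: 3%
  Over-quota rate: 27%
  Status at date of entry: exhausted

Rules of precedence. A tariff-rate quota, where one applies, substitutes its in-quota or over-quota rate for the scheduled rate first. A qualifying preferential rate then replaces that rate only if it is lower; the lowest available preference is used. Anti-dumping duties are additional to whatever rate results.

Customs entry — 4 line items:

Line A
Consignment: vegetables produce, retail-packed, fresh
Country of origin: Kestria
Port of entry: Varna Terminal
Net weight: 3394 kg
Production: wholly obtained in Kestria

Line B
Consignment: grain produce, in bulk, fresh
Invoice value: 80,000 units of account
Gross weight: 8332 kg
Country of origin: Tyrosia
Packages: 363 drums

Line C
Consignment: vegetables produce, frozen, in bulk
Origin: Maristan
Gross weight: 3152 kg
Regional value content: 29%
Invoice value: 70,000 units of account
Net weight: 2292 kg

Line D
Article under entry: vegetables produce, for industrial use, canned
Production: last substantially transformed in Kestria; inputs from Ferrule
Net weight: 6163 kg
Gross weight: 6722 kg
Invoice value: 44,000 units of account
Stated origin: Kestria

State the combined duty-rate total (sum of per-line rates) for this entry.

63%

Line A: vegetables → 11.02; fresh → 11.02.02; retail-packed → 11.02.02.02. Scheduled 14%. Kestria agreement on 11.01.03.02: 11.02.02.02 not covered. → 14%.
Line B: grain → 11.01; fresh → 11.01.04; in bulk → 11.01.04.01. Scheduled 36%. No special measure applies. → 36%.
Line C: vegetables → 11.02; frozen → 11.02.03; in bulk → 11.02.03.02. Scheduled 5%. Maristan agreement on 11.02.03: RVC < 45%. → 5%.
Line D: vegetables → 11.02; canned → 11.02.04; for industrial use → 11.02.04.02. Scheduled 8%. Kestria agreement on 11.01.03.02: 11.02.04.02 not covered. → 8%.
Sum: 14% + 36% + 5% + 8% = 63%.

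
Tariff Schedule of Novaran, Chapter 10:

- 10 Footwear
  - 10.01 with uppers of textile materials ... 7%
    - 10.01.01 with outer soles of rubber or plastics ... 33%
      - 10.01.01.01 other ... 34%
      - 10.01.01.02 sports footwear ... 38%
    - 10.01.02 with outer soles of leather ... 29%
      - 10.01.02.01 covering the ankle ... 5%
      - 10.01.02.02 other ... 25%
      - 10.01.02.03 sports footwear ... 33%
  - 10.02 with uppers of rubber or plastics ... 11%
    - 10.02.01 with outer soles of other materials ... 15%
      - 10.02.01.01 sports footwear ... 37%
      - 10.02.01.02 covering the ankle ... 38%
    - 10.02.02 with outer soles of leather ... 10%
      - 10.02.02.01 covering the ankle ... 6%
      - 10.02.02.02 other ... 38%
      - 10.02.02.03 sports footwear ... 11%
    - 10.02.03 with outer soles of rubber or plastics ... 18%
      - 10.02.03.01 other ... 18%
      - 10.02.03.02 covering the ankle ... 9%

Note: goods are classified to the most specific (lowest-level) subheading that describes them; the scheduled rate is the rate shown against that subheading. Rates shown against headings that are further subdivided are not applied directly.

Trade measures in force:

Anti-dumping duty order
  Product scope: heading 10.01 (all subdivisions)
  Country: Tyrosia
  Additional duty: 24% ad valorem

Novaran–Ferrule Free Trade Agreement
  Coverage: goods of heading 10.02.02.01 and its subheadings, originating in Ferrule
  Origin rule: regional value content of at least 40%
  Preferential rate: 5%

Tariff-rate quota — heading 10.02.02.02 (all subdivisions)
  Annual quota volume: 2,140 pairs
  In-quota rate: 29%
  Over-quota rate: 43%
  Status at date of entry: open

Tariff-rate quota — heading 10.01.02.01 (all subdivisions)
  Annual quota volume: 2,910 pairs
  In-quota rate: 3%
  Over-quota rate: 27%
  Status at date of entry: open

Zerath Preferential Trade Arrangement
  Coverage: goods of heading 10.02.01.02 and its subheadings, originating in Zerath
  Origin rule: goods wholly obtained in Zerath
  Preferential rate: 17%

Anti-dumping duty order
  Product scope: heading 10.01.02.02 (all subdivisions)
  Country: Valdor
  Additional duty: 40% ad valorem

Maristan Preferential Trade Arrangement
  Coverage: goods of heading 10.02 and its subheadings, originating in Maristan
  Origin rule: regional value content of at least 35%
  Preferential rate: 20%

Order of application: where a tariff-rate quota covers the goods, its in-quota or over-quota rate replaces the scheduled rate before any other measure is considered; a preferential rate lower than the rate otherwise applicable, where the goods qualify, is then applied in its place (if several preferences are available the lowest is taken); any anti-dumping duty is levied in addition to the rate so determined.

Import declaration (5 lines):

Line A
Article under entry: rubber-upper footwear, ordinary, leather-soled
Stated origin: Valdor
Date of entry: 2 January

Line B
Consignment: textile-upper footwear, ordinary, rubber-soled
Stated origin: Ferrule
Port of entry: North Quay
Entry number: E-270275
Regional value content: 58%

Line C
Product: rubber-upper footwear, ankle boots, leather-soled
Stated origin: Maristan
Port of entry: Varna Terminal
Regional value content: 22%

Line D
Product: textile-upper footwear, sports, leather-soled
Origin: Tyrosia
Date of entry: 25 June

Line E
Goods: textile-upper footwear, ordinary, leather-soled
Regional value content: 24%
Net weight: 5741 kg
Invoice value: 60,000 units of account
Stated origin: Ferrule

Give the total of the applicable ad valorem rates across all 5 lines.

151%

Line A: rubber-upper → 10.02; leather-soled → 10.02.02; ordinary → 10.02.02.02. Scheduled 38%. quota on 10.02.02.02 open → in-quota 29%. → 29%.
Line B: textile-upper → 10.01; rubber-soled → 10.01.01; ordinary → 10.01.01.01. Scheduled 34%. Ferrule agreement on 10.02.02.01: 10.01.01.01 not covered. → 34%.
Line C: rubber-upper → 10.02; leather-soled → 10.02.02; ankle boots → 10.02.02.01. Scheduled 6%. Maristan agreement on 10.02: RVC < 35%. → 6%.
Line D: textile-upper → 10.01; leather-soled → 10.01.02; sports → 10.01.02.03. Scheduled 33%. anti-dumping (Tyrosia, 10.01): +24%; total 33% + 24% = 57%. → 57%.
Line E: textile-upper → 10.01; leather-soled → 10.01.02; ordinary → 10.01.02.02. Scheduled 25%. Ferrule agreement on 10.02.02.01: 10.01.02.02 not covered. → 25%.
Sum: 29% + 34% + 6% + 57% + 25% = 151%.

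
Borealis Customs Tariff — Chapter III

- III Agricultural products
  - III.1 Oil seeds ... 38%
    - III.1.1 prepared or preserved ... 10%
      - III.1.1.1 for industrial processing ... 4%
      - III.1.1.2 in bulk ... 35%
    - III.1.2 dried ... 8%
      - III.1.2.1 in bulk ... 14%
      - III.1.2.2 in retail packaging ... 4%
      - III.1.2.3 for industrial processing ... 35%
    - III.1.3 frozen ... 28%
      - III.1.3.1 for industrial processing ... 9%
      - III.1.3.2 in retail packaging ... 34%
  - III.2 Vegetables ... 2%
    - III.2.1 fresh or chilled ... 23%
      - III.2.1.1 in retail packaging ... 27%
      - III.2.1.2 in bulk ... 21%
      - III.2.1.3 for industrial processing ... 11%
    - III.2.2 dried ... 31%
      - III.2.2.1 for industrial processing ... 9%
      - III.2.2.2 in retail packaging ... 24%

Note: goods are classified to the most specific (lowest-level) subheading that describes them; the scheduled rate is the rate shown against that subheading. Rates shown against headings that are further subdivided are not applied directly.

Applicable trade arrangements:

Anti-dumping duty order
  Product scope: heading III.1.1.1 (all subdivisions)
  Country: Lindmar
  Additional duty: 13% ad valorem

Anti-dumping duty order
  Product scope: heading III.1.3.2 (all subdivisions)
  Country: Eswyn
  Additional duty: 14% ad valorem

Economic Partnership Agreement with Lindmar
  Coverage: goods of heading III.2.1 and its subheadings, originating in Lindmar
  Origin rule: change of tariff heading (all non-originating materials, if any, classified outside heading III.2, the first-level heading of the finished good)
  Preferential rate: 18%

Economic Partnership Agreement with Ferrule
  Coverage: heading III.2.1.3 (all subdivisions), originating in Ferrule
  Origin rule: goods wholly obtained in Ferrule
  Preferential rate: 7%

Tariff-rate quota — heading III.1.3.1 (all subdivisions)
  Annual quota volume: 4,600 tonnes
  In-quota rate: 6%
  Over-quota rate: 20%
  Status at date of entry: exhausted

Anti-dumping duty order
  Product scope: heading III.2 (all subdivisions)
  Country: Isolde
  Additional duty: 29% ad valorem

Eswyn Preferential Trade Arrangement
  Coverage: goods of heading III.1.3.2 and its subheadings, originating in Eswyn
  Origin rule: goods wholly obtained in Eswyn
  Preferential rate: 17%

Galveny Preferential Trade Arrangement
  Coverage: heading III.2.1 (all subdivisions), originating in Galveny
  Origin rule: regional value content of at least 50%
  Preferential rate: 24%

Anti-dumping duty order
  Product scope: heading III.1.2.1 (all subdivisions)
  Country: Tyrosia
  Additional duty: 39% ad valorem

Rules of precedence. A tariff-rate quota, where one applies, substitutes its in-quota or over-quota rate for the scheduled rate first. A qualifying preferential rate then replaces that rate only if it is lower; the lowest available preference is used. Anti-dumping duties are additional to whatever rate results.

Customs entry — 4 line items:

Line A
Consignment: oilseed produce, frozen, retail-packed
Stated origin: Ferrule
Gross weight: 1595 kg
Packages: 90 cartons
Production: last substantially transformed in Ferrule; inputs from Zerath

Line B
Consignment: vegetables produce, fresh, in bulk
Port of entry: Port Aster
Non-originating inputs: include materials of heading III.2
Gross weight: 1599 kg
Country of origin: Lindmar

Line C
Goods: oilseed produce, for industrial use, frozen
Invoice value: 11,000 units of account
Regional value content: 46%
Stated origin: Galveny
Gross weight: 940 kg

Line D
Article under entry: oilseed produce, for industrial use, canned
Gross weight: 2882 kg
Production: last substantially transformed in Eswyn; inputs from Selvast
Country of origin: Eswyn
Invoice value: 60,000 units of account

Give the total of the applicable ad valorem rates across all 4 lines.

Line A: oilseed → III.1; frozen → III.1.3; retail-packed → III.1.3.2. Scheduled 34%. Ferrule agreement on III.2.1.3: III.1.3.2 not covered. → 34%.
Line B: vegetables → III.2; fresh → III.2.1; in bulk → III.2.1.2. Scheduled 21%. Lindmar agreement on III.2.1: CTH not met. → 21%.
Line C: oilseed → III.1; frozen → III.1.3; for industrial use → III.1.3.1. Scheduled 9%. quota on III.1.3.1 exhausted → over-quota 20%; Galveny agreement on III.2.1: III.1.3.1 not covered. → 20%.
Line D: oilseed → III.1; canned → III.1.1; for industrial use → III.1.1.1. Scheduled 4%. Eswyn agreement on III.1.3.2: III.1.1.1 not covered. → 4%.
Sum: 34% + 21% + 20% + 4% = 79%.

79%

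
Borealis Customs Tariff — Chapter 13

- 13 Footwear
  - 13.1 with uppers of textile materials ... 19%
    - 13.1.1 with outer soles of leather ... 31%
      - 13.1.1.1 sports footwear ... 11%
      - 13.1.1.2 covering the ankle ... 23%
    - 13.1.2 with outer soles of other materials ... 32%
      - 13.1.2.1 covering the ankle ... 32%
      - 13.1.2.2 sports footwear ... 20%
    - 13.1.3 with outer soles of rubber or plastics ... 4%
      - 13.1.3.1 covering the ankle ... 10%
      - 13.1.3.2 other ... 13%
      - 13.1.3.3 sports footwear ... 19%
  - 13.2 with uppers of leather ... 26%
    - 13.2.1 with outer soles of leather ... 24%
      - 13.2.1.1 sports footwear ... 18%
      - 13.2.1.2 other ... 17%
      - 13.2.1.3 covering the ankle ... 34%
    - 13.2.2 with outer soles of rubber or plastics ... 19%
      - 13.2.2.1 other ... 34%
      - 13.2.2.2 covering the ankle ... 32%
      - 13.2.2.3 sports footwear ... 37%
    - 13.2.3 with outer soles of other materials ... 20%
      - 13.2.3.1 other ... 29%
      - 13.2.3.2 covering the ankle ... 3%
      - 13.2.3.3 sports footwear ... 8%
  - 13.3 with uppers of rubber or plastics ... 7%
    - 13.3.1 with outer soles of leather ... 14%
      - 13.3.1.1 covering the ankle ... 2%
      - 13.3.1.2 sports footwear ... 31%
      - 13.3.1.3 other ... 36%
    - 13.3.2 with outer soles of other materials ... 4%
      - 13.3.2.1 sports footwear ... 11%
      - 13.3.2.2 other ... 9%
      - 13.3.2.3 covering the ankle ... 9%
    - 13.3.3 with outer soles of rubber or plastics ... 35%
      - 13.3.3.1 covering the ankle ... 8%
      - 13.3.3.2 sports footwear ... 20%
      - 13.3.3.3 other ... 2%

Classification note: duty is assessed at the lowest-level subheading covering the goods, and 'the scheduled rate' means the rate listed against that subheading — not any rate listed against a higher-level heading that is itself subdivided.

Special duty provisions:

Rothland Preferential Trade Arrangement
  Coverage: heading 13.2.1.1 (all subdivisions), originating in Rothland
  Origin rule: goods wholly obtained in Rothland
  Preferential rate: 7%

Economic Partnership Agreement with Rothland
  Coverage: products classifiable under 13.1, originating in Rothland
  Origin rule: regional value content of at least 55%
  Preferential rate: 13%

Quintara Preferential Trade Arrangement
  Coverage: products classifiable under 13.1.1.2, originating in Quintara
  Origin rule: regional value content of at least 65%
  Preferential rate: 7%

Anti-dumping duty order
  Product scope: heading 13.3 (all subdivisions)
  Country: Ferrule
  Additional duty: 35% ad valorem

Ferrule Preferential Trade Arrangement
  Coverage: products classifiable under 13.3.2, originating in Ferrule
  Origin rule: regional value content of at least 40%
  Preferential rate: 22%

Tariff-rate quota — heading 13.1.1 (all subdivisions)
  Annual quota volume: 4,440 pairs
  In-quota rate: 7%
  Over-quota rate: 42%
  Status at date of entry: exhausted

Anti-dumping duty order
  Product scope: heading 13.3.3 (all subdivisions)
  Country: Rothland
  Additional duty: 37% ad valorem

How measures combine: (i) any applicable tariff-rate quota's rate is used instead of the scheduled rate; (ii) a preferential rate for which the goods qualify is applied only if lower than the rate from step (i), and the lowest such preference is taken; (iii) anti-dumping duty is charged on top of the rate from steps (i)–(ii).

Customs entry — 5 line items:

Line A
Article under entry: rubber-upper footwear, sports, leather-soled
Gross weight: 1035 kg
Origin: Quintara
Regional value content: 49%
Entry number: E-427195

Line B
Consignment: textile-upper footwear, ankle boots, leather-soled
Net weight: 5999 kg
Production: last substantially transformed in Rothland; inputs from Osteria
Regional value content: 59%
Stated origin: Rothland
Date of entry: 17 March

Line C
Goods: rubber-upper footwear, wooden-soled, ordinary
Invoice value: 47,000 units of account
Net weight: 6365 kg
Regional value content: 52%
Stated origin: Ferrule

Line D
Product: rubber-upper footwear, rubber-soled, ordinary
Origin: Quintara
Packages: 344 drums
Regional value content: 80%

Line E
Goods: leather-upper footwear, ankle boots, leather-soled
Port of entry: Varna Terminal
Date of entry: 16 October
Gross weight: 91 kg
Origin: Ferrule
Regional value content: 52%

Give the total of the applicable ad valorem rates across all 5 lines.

124%

Line A: rubber-upper → 13.3; leather-soled → 13.3.1; sports → 13.3.1.2. Scheduled 31%. Quintara agreement on 13.1.1.2: 13.3.1.2 not covered. → 31%.
Line B: textile-upper → 13.1; leather-soled → 13.1.1; ankle boots → 13.1.1.2. Scheduled 23%. quota on 13.1.1 exhausted → over-quota 42%; Rothland agreement on 13.2.1.1: 13.1.1.2 not covered; Rothland agreement on 13.1: RVC ≥ 55% → 13% available; preferential 13%. → 13%.
Line C: rubber-upper → 13.3; wooden-soled → 13.3.2; ordinary → 13.3.2.2. Scheduled 9%. Ferrule agreement on 13.3.2: RVC ≥ 40% → 22% available; preference 22% not lower than 9% → no reduction; anti-dumping (Ferrule, 13.3): +35%; total 9% + 35% = 44%. → 44%.
Line D: rubber-upper → 13.3; rubber-soled → 13.3.3; ordinary → 13.3.3.3. Scheduled 2%. Quintara agreement on 13.1.1.2: 13.3.3.3 not covered. → 2%.
Line E: leather-upper → 13.2; leather-soled → 13.2.1; ankle boots → 13.2.1.3. Scheduled 34%. Ferrule agreement on 13.3.2: 13.2.1.3 not covered. → 34%.
Sum: 31% + 13% + 44% + 2% + 34% = 124%.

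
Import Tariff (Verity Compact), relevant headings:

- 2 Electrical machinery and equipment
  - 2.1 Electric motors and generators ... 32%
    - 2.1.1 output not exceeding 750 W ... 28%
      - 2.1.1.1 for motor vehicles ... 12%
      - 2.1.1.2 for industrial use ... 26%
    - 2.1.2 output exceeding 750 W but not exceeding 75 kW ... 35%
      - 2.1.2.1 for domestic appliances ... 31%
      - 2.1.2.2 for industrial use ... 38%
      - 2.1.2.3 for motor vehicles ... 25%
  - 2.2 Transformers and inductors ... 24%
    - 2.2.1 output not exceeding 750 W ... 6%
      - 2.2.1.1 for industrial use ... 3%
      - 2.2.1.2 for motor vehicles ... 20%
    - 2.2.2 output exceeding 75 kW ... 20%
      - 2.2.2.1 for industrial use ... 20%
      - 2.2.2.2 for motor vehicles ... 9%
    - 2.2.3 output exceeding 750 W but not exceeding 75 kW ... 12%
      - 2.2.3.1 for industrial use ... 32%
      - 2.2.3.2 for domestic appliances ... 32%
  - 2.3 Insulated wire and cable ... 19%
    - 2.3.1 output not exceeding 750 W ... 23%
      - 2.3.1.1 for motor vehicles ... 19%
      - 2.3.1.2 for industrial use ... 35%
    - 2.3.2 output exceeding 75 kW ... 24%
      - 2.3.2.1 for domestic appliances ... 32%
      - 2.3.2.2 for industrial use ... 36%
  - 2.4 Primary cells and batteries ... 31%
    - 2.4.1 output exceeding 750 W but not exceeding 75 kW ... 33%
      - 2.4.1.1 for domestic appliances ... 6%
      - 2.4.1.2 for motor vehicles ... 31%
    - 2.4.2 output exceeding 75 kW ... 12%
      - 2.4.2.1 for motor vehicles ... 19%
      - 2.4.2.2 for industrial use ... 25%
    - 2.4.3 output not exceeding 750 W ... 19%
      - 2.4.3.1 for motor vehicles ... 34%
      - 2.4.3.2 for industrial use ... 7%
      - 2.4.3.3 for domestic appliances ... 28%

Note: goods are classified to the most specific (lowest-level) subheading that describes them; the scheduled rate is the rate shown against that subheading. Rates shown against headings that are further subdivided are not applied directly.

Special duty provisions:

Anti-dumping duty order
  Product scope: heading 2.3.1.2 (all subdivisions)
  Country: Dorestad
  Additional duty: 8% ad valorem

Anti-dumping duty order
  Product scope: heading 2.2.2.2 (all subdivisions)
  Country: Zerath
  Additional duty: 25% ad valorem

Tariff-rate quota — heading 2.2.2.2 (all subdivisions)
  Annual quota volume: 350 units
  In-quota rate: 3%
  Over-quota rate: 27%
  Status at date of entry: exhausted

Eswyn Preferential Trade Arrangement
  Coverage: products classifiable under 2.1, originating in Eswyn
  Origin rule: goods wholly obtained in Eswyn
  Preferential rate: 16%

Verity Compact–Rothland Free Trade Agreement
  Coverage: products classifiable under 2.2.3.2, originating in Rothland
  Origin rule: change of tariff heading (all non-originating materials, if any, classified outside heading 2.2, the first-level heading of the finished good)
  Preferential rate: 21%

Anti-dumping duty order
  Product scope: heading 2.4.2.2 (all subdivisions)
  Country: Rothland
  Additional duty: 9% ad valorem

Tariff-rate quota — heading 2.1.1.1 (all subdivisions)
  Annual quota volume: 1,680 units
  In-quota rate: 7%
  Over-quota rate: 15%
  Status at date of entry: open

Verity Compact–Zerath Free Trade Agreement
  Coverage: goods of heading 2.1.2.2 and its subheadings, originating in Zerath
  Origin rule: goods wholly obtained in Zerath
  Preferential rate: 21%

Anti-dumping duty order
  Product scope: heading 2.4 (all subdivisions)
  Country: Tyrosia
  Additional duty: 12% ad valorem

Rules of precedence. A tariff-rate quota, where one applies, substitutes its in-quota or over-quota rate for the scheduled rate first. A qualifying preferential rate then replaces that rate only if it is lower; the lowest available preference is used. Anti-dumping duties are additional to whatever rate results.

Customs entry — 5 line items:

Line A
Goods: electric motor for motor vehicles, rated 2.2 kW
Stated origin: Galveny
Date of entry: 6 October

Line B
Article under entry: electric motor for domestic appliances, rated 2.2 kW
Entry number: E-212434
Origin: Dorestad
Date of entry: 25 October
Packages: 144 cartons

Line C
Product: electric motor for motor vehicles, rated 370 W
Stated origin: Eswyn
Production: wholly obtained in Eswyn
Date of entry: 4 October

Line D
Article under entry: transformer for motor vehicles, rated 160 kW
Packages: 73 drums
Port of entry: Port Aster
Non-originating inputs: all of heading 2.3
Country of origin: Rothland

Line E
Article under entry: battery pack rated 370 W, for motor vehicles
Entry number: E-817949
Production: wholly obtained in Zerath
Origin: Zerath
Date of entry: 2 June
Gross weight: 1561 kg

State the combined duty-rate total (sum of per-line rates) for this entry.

Line A: electric motor → 2.1; rated 2.2 kW → 2.1.2; for motor vehicles → 2.1.2.3. Scheduled 25%. No special measure applies. → 25%.
Line B: electric motor → 2.1; rated 2.2 kW → 2.1.2; for domestic appliances → 2.1.2.1. Scheduled 31%. No special measure applies. → 31%.
Line C: electric motor → 2.1; rated 370 W → 2.1.1; for motor vehicles → 2.1.1.1. Scheduled 12%. quota on 2.1.1.1 open → in-quota 7%; Eswyn agreement on 2.1: wholly obtained → 16% available; preference 16% not lower than 7% → no reduction. → 7%.
Line D: transformer → 2.2; rated 160 kW → 2.2.2; for motor vehicles → 2.2.2.2. Scheduled 9%. quota on 2.2.2.2 exhausted → over-quota 27%; Rothland agreement on 2.2.3.2: 2.2.2.2 not covered. → 27%.
Line E: battery pack → 2.4; rated 370 W → 2.4.3; for motor vehicles → 2.4.3.1. Scheduled 34%. Zerath agreement on 2.1.2.2: 2.4.3.1 not covered. → 34%.
Sum: 25% + 31% + 7% + 27% + 34% = 124%.

124%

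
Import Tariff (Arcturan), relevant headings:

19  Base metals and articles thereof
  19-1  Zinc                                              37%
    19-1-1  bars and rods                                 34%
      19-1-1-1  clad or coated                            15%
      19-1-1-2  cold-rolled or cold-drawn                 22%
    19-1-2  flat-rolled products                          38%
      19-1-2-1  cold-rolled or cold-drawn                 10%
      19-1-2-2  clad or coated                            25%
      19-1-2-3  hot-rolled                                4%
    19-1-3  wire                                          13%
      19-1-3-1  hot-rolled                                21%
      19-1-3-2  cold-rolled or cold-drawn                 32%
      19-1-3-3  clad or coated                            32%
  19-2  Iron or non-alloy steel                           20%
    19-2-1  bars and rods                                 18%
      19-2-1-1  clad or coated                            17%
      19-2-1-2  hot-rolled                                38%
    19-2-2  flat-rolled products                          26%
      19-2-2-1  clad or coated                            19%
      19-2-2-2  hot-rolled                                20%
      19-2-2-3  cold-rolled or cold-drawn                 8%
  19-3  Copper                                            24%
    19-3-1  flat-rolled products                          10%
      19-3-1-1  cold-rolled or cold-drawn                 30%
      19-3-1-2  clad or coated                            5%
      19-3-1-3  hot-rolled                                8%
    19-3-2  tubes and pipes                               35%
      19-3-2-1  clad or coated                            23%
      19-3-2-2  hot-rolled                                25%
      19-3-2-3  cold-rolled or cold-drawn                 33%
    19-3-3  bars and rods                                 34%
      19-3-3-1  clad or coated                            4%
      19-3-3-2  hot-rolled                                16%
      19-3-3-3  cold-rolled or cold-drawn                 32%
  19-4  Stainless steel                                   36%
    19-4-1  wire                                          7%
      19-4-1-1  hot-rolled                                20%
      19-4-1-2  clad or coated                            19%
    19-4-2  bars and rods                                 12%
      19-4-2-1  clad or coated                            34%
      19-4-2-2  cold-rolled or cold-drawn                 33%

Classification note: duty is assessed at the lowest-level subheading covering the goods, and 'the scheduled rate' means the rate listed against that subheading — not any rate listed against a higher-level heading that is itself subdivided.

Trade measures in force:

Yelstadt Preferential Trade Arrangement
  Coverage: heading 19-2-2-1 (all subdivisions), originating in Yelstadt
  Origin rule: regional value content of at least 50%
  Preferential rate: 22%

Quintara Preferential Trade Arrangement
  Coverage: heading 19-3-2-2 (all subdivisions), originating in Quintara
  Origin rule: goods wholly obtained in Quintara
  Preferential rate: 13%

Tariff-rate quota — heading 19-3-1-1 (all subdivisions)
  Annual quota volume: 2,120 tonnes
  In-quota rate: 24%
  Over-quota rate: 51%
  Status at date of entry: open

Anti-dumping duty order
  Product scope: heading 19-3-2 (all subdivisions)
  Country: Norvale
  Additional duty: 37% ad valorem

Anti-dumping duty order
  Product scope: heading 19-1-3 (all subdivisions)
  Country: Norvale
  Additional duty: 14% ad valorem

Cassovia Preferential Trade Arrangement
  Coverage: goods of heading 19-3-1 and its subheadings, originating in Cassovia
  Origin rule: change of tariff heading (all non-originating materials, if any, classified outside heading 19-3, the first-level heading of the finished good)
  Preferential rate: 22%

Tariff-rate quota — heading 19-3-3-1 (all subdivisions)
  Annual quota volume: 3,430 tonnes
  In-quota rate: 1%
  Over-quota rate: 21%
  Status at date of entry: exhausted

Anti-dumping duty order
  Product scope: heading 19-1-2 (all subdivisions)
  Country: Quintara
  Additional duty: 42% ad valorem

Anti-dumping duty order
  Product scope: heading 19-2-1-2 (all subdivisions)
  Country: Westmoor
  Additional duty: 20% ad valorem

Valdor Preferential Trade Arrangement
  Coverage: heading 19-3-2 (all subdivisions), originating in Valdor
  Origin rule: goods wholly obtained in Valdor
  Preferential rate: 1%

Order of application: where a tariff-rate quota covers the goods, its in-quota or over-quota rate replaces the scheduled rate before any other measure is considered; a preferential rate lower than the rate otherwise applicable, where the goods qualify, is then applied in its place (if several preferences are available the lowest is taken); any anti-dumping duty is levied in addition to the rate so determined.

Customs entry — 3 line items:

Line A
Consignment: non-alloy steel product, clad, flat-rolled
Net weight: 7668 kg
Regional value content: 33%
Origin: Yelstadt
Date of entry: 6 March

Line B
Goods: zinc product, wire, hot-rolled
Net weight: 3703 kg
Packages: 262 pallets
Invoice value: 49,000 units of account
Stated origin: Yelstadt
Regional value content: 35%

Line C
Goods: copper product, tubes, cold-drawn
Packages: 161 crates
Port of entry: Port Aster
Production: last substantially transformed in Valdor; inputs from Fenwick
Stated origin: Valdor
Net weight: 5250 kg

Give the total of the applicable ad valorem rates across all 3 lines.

73%

Line A: non-alloy steel → 19-2; flat-rolled → 19-2-2; clad → 19-2-2-1. Scheduled 19%. Yelstadt agreement on 19-2-2-1: RVC < 50%. → 19%.
Line B: zinc → 19-1; wire → 19-1-3; hot-rolled → 19-1-3-1. Scheduled 21%. Yelstadt agreement on 19-2-2-1: 19-1-3-1 not covered. → 21%.
Line C: copper → 19-3; tubes → 19-3-2; cold-drawn → 19-3-2-3. Scheduled 33%. Valdor agreement on 19-3-2: not wholly obtained. → 33%.
Sum: 19% + 21% + 33% = 73%.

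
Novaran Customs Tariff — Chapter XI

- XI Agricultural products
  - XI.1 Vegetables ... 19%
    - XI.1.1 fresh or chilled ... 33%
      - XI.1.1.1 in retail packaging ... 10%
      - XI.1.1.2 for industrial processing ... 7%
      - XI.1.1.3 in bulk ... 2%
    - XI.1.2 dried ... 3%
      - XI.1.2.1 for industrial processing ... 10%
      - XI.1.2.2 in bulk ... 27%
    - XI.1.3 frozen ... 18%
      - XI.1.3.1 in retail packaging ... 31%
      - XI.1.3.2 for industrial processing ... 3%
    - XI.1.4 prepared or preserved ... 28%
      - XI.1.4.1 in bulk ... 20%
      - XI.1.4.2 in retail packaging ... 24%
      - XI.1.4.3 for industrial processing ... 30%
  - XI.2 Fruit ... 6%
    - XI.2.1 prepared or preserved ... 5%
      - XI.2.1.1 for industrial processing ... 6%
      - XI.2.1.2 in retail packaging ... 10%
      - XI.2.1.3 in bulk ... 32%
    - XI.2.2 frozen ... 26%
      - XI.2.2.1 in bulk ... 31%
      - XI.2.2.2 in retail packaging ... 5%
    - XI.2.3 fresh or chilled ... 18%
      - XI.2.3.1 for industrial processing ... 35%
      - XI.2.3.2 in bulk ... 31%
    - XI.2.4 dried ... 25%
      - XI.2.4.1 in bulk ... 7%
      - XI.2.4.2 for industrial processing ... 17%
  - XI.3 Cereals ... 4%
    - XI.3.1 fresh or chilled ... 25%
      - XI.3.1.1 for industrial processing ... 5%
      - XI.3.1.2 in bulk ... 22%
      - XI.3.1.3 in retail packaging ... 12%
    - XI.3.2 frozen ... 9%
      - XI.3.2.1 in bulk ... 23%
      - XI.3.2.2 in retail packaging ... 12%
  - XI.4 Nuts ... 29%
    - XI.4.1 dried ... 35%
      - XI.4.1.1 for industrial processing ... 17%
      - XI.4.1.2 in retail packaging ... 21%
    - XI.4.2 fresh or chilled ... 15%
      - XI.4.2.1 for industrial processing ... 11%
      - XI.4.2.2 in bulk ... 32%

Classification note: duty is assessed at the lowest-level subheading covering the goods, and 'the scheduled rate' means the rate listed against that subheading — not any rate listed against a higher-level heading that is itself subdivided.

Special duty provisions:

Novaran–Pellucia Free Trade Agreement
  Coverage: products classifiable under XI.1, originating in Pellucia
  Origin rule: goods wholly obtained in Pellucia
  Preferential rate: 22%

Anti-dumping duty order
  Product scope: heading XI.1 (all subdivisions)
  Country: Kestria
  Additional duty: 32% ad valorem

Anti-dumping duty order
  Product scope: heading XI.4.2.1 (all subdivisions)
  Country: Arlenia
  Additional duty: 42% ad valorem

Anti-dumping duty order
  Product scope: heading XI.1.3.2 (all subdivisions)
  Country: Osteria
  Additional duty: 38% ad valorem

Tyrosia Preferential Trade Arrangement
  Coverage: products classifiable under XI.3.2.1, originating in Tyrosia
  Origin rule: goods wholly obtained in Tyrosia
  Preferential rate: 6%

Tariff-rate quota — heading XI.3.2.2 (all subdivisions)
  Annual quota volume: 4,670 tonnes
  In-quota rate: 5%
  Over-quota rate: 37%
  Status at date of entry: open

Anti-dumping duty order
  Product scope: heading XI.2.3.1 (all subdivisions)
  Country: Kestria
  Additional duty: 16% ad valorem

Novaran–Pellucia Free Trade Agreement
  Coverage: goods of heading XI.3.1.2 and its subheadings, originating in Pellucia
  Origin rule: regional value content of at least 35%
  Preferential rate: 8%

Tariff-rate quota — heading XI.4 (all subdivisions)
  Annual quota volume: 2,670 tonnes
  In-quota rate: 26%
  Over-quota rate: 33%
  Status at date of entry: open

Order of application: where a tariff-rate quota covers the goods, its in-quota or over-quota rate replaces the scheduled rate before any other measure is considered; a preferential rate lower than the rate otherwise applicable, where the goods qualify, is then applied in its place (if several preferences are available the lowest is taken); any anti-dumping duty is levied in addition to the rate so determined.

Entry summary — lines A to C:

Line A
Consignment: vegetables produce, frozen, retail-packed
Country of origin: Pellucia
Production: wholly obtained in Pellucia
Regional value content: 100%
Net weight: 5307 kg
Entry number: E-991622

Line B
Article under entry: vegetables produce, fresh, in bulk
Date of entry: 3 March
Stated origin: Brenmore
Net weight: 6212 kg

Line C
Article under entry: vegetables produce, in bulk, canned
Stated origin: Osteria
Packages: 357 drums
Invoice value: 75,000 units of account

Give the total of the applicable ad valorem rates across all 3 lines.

Line A: vegetables → XI.1; frozen → XI.1.3; retail-packed → XI.1.3.1. Scheduled 31%. Pellucia agreement on XI.1: wholly obtained → 22% available; Pellucia agreement on XI.3.1.2: XI.1.3.1 not covered; preferential 22%. → 22%.
Line B: vegetables → XI.1; fresh → XI.1.1; in bulk → XI.1.1.3. Scheduled 2%. No special measure applies. → 2%.
Line C: vegetables → XI.1; canned → XI.1.4; in bulk → XI.1.4.1. Scheduled 20%. No special measure applies. → 20%.
Sum: 22% + 2% + 20% = 44%.

44%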